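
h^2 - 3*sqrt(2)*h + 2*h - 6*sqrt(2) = (h + 2)*(h - 3*sqrt(2))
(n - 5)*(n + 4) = n^2 - n - 20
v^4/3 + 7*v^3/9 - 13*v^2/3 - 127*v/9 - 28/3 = (v/3 + 1)*(v - 4)*(v + 1)*(v + 7/3)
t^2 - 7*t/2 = t*(t - 7/2)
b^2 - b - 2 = (b - 2)*(b + 1)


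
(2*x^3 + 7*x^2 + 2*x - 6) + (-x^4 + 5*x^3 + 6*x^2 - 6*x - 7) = -x^4 + 7*x^3 + 13*x^2 - 4*x - 13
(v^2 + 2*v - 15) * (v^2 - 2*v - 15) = v^4 - 34*v^2 + 225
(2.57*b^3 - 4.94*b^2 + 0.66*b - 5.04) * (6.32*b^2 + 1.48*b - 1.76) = 16.2424*b^5 - 27.4172*b^4 - 7.6632*b^3 - 22.1816*b^2 - 8.6208*b + 8.8704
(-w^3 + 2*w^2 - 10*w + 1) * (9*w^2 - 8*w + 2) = -9*w^5 + 26*w^4 - 108*w^3 + 93*w^2 - 28*w + 2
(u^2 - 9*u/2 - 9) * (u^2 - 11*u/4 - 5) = u^4 - 29*u^3/4 - 13*u^2/8 + 189*u/4 + 45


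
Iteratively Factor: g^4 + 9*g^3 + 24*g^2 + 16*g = (g + 4)*(g^3 + 5*g^2 + 4*g) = (g + 1)*(g + 4)*(g^2 + 4*g) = (g + 1)*(g + 4)^2*(g)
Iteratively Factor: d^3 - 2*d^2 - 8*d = (d)*(d^2 - 2*d - 8) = d*(d - 4)*(d + 2)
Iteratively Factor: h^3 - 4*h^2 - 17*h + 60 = (h - 3)*(h^2 - h - 20) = (h - 3)*(h + 4)*(h - 5)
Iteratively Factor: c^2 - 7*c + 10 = (c - 5)*(c - 2)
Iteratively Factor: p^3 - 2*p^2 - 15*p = (p - 5)*(p^2 + 3*p) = p*(p - 5)*(p + 3)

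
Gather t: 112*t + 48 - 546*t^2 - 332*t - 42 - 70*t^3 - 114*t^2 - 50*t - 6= -70*t^3 - 660*t^2 - 270*t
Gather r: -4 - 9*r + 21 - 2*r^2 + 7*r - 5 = -2*r^2 - 2*r + 12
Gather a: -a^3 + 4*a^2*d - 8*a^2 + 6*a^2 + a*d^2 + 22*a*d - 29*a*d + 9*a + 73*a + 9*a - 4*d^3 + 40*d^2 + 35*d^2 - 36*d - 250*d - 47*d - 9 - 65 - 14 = -a^3 + a^2*(4*d - 2) + a*(d^2 - 7*d + 91) - 4*d^3 + 75*d^2 - 333*d - 88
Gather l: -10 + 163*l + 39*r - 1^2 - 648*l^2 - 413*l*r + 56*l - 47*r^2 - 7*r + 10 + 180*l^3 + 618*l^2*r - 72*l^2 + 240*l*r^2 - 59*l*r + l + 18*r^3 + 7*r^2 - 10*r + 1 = 180*l^3 + l^2*(618*r - 720) + l*(240*r^2 - 472*r + 220) + 18*r^3 - 40*r^2 + 22*r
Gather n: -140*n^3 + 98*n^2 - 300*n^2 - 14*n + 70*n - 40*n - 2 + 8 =-140*n^3 - 202*n^2 + 16*n + 6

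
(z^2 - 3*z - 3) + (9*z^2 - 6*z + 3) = 10*z^2 - 9*z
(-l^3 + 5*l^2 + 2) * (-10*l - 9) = 10*l^4 - 41*l^3 - 45*l^2 - 20*l - 18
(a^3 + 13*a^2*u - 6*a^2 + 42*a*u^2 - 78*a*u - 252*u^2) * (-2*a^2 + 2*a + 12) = -2*a^5 - 26*a^4*u + 14*a^4 - 84*a^3*u^2 + 182*a^3*u + 588*a^2*u^2 - 72*a^2 - 936*a*u - 3024*u^2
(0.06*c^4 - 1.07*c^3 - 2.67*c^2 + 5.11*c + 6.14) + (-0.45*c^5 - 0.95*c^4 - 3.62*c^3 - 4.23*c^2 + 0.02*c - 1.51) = -0.45*c^5 - 0.89*c^4 - 4.69*c^3 - 6.9*c^2 + 5.13*c + 4.63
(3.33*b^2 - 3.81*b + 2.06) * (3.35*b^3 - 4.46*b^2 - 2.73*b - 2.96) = 11.1555*b^5 - 27.6153*b^4 + 14.8027*b^3 - 8.6431*b^2 + 5.6538*b - 6.0976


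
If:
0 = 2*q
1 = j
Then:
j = 1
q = 0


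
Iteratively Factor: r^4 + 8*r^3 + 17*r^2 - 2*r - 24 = (r + 4)*(r^3 + 4*r^2 + r - 6) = (r + 3)*(r + 4)*(r^2 + r - 2) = (r - 1)*(r + 3)*(r + 4)*(r + 2)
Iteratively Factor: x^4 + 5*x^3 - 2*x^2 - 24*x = (x)*(x^3 + 5*x^2 - 2*x - 24) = x*(x + 4)*(x^2 + x - 6) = x*(x + 3)*(x + 4)*(x - 2)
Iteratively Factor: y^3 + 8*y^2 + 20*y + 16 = (y + 2)*(y^2 + 6*y + 8) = (y + 2)*(y + 4)*(y + 2)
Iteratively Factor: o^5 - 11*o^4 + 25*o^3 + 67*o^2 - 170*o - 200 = (o - 4)*(o^4 - 7*o^3 - 3*o^2 + 55*o + 50) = (o - 4)*(o + 1)*(o^3 - 8*o^2 + 5*o + 50) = (o - 4)*(o + 1)*(o + 2)*(o^2 - 10*o + 25) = (o - 5)*(o - 4)*(o + 1)*(o + 2)*(o - 5)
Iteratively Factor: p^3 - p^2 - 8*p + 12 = (p - 2)*(p^2 + p - 6) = (p - 2)*(p + 3)*(p - 2)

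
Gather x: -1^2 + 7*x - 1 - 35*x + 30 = 28 - 28*x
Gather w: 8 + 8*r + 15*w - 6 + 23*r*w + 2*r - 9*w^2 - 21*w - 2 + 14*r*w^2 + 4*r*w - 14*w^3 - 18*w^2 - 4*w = 10*r - 14*w^3 + w^2*(14*r - 27) + w*(27*r - 10)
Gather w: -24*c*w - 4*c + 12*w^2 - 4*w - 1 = -4*c + 12*w^2 + w*(-24*c - 4) - 1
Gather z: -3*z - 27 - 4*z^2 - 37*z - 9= -4*z^2 - 40*z - 36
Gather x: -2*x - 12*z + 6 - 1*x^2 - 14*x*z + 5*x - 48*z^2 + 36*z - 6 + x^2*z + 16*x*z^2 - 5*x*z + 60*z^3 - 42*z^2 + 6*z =x^2*(z - 1) + x*(16*z^2 - 19*z + 3) + 60*z^3 - 90*z^2 + 30*z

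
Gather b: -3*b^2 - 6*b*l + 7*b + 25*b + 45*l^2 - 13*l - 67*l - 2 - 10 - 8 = -3*b^2 + b*(32 - 6*l) + 45*l^2 - 80*l - 20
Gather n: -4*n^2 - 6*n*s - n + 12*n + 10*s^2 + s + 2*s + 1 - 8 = -4*n^2 + n*(11 - 6*s) + 10*s^2 + 3*s - 7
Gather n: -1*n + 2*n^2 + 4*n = 2*n^2 + 3*n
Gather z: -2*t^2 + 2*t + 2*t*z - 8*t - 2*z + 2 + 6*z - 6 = -2*t^2 - 6*t + z*(2*t + 4) - 4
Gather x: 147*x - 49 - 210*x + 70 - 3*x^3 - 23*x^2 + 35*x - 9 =-3*x^3 - 23*x^2 - 28*x + 12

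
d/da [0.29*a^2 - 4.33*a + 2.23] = 0.58*a - 4.33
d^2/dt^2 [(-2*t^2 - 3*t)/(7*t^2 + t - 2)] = 14*(-19*t^3 - 12*t^2 - 18*t - 2)/(343*t^6 + 147*t^5 - 273*t^4 - 83*t^3 + 78*t^2 + 12*t - 8)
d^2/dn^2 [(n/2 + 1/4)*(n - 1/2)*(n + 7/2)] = 3*n + 7/2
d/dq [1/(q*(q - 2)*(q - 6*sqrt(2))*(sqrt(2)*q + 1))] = (-sqrt(2)*q*(q - 2)*(q - 6*sqrt(2)) - q*(q - 2)*(sqrt(2)*q + 1) - q*(q - 6*sqrt(2))*(sqrt(2)*q + 1) - (q - 2)*(q - 6*sqrt(2))*(sqrt(2)*q + 1))/(q^2*(q - 2)^2*(q - 6*sqrt(2))^2*(sqrt(2)*q + 1)^2)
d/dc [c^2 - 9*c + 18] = 2*c - 9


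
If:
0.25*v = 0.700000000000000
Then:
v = 2.80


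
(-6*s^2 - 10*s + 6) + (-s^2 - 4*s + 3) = -7*s^2 - 14*s + 9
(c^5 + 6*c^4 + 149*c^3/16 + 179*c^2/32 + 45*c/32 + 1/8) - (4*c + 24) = c^5 + 6*c^4 + 149*c^3/16 + 179*c^2/32 - 83*c/32 - 191/8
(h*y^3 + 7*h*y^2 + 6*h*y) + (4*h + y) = h*y^3 + 7*h*y^2 + 6*h*y + 4*h + y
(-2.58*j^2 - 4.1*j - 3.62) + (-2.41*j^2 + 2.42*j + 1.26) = -4.99*j^2 - 1.68*j - 2.36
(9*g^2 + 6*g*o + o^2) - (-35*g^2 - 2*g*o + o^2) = 44*g^2 + 8*g*o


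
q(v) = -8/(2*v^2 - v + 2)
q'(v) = -8*(1 - 4*v)/(2*v^2 - v + 2)^2 = 8*(4*v - 1)/(2*v^2 - v + 2)^2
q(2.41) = -0.71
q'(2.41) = 0.55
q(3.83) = -0.29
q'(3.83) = 0.15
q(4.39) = -0.22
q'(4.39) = 0.10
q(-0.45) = -2.80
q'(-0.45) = -2.75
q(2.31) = -0.77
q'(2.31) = 0.61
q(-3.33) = -0.29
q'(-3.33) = -0.15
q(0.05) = -4.09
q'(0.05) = -1.67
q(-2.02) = -0.66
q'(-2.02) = -0.49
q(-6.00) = -0.10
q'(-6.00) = -0.03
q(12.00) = -0.03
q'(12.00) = 0.00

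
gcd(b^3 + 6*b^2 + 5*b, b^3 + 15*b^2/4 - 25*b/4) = b^2 + 5*b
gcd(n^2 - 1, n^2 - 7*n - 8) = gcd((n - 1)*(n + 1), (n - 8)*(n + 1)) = n + 1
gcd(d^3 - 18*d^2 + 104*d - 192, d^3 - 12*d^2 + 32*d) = d^2 - 12*d + 32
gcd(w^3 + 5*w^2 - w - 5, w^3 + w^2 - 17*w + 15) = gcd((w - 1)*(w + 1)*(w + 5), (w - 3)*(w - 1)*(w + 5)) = w^2 + 4*w - 5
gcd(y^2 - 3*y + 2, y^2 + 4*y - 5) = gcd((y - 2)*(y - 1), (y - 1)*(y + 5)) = y - 1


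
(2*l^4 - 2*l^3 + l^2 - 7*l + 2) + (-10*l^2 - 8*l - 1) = 2*l^4 - 2*l^3 - 9*l^2 - 15*l + 1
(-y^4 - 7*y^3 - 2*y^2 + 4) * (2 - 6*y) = 6*y^5 + 40*y^4 - 2*y^3 - 4*y^2 - 24*y + 8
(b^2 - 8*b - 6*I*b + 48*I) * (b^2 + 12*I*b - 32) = b^4 - 8*b^3 + 6*I*b^3 + 40*b^2 - 48*I*b^2 - 320*b + 192*I*b - 1536*I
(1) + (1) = 2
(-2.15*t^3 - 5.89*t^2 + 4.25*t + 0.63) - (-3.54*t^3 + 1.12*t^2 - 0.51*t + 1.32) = 1.39*t^3 - 7.01*t^2 + 4.76*t - 0.69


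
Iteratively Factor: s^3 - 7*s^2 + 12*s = (s - 3)*(s^2 - 4*s) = s*(s - 3)*(s - 4)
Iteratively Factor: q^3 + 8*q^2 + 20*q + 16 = (q + 4)*(q^2 + 4*q + 4) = (q + 2)*(q + 4)*(q + 2)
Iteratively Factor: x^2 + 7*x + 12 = (x + 3)*(x + 4)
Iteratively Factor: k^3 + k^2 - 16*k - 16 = (k - 4)*(k^2 + 5*k + 4) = (k - 4)*(k + 1)*(k + 4)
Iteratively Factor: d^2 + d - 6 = (d + 3)*(d - 2)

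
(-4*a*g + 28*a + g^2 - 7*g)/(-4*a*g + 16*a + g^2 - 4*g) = (g - 7)/(g - 4)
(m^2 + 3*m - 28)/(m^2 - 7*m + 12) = (m + 7)/(m - 3)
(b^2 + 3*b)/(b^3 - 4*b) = (b + 3)/(b^2 - 4)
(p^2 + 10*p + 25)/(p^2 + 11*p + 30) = (p + 5)/(p + 6)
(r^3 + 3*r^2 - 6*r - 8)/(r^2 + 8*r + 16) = (r^2 - r - 2)/(r + 4)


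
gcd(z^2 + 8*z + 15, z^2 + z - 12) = 1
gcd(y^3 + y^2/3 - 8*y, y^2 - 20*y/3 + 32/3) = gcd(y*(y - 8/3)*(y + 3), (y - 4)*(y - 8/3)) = y - 8/3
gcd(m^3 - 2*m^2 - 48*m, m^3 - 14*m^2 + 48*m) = m^2 - 8*m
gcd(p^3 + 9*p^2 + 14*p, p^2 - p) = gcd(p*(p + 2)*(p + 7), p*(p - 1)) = p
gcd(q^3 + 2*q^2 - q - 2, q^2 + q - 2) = q^2 + q - 2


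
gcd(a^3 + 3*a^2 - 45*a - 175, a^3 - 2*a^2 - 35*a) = a^2 - 2*a - 35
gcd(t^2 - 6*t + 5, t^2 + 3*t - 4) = t - 1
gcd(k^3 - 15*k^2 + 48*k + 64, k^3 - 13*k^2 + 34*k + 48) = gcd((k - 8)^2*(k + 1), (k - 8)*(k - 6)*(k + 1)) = k^2 - 7*k - 8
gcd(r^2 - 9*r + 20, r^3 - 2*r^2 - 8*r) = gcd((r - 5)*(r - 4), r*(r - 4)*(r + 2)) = r - 4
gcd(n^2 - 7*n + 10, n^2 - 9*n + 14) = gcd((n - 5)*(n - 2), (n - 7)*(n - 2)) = n - 2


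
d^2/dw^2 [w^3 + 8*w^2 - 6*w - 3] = 6*w + 16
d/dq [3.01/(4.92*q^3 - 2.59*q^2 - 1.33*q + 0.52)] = (-44.4276*q^2 + 15.5918*q + 4.0033)/(4.92*q^3 - 2.59*q^2 - 1.33*q + 0.52)^2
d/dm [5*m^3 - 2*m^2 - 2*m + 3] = 15*m^2 - 4*m - 2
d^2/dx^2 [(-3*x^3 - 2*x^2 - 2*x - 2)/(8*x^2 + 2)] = (-20*x^3 - 72*x^2 + 15*x + 6)/(64*x^6 + 48*x^4 + 12*x^2 + 1)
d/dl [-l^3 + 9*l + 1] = 9 - 3*l^2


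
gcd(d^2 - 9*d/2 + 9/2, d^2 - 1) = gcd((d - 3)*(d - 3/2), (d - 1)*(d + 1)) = 1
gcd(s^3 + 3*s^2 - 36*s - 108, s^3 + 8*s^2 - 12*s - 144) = s + 6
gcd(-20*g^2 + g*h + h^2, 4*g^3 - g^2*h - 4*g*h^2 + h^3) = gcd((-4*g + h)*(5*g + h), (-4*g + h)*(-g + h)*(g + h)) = 4*g - h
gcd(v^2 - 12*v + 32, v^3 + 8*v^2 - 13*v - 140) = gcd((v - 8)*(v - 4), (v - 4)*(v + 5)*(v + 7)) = v - 4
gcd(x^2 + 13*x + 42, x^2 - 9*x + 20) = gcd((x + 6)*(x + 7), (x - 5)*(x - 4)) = 1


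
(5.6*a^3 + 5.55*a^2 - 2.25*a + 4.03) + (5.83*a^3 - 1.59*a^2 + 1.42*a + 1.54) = 11.43*a^3 + 3.96*a^2 - 0.83*a + 5.57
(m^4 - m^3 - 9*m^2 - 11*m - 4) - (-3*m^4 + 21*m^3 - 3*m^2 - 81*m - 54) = 4*m^4 - 22*m^3 - 6*m^2 + 70*m + 50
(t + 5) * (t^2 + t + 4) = t^3 + 6*t^2 + 9*t + 20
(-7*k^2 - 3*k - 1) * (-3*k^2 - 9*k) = 21*k^4 + 72*k^3 + 30*k^2 + 9*k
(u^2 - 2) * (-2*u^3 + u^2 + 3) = -2*u^5 + u^4 + 4*u^3 + u^2 - 6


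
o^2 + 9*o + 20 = (o + 4)*(o + 5)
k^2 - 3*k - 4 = (k - 4)*(k + 1)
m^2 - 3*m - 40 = (m - 8)*(m + 5)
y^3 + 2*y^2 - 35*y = y*(y - 5)*(y + 7)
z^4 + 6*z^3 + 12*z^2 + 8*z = z*(z + 2)^3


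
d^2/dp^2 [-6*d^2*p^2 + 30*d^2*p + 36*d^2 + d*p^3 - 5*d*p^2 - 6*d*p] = 2*d*(-6*d + 3*p - 5)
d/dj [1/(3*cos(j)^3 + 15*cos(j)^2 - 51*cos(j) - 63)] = (3*cos(j)^2 + 10*cos(j) - 17)*sin(j)/(3*(cos(j)^3 + 5*cos(j)^2 - 17*cos(j) - 21)^2)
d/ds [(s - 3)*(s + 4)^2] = (s + 4)*(3*s - 2)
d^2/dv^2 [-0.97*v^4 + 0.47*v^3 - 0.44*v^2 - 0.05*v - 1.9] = -11.64*v^2 + 2.82*v - 0.88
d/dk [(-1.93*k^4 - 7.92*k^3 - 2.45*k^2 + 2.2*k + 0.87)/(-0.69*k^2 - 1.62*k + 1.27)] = (2.6634*k^5 + 14.8446*k^4 + 15.8564*k^3 - 24.6882*k^2 - 5.0224*k + 4.2034)/(0.4761*k^4 + 2.2356*k^3 + 0.871800000000001*k^2 - 4.1148*k + 1.6129)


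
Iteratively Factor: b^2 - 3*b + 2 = (b - 2)*(b - 1)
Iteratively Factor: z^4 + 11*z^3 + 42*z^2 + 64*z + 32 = (z + 2)*(z^3 + 9*z^2 + 24*z + 16) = (z + 2)*(z + 4)*(z^2 + 5*z + 4) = (z + 1)*(z + 2)*(z + 4)*(z + 4)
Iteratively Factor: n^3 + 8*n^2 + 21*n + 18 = (n + 3)*(n^2 + 5*n + 6) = (n + 3)^2*(n + 2)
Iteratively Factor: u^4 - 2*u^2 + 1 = (u - 1)*(u^3 + u^2 - u - 1) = (u - 1)*(u + 1)*(u^2 - 1) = (u - 1)^2*(u + 1)*(u + 1)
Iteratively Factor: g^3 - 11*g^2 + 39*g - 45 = (g - 3)*(g^2 - 8*g + 15) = (g - 3)^2*(g - 5)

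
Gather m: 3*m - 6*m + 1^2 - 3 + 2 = -3*m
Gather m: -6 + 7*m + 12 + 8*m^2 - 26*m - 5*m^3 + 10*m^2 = -5*m^3 + 18*m^2 - 19*m + 6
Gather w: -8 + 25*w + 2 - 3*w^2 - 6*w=-3*w^2 + 19*w - 6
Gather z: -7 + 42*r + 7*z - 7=42*r + 7*z - 14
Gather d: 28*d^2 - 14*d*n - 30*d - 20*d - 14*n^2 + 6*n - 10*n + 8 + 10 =28*d^2 + d*(-14*n - 50) - 14*n^2 - 4*n + 18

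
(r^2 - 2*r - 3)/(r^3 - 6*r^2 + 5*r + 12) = 1/(r - 4)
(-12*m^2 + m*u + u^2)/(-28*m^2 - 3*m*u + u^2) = (-3*m + u)/(-7*m + u)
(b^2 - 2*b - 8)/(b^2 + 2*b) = (b - 4)/b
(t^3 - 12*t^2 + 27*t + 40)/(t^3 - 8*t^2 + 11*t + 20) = (t - 8)/(t - 4)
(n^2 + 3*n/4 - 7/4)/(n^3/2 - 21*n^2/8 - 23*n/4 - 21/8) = 2*(-4*n^2 - 3*n + 7)/(-4*n^3 + 21*n^2 + 46*n + 21)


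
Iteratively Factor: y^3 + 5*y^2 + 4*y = (y + 4)*(y^2 + y) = y*(y + 4)*(y + 1)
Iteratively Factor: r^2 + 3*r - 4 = (r + 4)*(r - 1)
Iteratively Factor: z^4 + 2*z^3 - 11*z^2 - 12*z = (z + 4)*(z^3 - 2*z^2 - 3*z) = z*(z + 4)*(z^2 - 2*z - 3) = z*(z + 1)*(z + 4)*(z - 3)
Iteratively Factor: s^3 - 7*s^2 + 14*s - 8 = (s - 4)*(s^2 - 3*s + 2) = (s - 4)*(s - 1)*(s - 2)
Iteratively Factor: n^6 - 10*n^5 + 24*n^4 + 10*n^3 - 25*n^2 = (n)*(n^5 - 10*n^4 + 24*n^3 + 10*n^2 - 25*n) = n*(n - 5)*(n^4 - 5*n^3 - n^2 + 5*n) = n*(n - 5)*(n + 1)*(n^3 - 6*n^2 + 5*n) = n*(n - 5)*(n - 1)*(n + 1)*(n^2 - 5*n) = n*(n - 5)^2*(n - 1)*(n + 1)*(n)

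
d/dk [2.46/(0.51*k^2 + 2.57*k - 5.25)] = (-2.5092*k - 6.3222)/(0.51*k^2 + 2.57*k - 5.25)^2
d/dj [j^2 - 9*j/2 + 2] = 2*j - 9/2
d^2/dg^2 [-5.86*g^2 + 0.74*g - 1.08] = -11.7200000000000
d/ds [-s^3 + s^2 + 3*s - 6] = -3*s^2 + 2*s + 3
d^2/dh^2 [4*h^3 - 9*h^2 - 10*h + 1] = 24*h - 18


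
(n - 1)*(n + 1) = n^2 - 1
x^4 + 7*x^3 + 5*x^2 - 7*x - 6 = (x - 1)*(x + 1)^2*(x + 6)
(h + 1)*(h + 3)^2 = h^3 + 7*h^2 + 15*h + 9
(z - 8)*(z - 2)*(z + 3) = z^3 - 7*z^2 - 14*z + 48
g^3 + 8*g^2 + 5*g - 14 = (g - 1)*(g + 2)*(g + 7)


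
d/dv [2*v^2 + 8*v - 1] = 4*v + 8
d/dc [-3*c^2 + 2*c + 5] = 2 - 6*c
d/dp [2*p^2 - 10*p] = 4*p - 10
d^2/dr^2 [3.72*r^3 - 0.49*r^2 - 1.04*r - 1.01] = 22.32*r - 0.98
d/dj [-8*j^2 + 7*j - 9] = 7 - 16*j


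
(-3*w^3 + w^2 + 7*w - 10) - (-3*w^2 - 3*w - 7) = -3*w^3 + 4*w^2 + 10*w - 3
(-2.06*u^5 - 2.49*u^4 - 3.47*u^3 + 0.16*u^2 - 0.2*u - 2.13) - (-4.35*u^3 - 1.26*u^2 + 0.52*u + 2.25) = -2.06*u^5 - 2.49*u^4 + 0.879999999999999*u^3 + 1.42*u^2 - 0.72*u - 4.38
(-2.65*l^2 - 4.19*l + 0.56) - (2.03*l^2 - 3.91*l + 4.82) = -4.68*l^2 - 0.28*l - 4.26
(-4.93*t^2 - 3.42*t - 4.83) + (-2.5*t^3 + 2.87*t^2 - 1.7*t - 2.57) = -2.5*t^3 - 2.06*t^2 - 5.12*t - 7.4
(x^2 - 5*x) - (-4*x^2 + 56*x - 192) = 5*x^2 - 61*x + 192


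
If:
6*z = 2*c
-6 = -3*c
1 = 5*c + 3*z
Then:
No Solution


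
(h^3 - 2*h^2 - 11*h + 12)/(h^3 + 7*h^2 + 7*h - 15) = (h - 4)/(h + 5)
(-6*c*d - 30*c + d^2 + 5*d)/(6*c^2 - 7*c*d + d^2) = (-d - 5)/(c - d)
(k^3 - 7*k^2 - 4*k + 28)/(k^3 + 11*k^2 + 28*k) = (k^3 - 7*k^2 - 4*k + 28)/(k*(k^2 + 11*k + 28))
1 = 1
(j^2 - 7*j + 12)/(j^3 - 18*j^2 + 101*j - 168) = (j - 4)/(j^2 - 15*j + 56)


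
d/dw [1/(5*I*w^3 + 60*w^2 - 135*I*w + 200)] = 3*(-I*w^2 - 8*w + 9*I)/(5*(I*w^3 + 12*w^2 - 27*I*w + 40)^2)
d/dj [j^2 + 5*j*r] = 2*j + 5*r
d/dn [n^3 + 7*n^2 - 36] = n*(3*n + 14)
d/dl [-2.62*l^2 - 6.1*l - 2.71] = -5.24*l - 6.1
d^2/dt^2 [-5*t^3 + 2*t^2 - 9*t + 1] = 4 - 30*t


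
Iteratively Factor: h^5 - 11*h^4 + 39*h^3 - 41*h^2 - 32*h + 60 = (h - 5)*(h^4 - 6*h^3 + 9*h^2 + 4*h - 12) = (h - 5)*(h - 2)*(h^3 - 4*h^2 + h + 6) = (h - 5)*(h - 3)*(h - 2)*(h^2 - h - 2) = (h - 5)*(h - 3)*(h - 2)*(h + 1)*(h - 2)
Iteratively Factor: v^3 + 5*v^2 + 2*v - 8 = (v + 2)*(v^2 + 3*v - 4) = (v - 1)*(v + 2)*(v + 4)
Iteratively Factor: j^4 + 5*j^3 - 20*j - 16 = (j + 4)*(j^3 + j^2 - 4*j - 4) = (j - 2)*(j + 4)*(j^2 + 3*j + 2) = (j - 2)*(j + 1)*(j + 4)*(j + 2)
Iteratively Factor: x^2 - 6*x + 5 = (x - 5)*(x - 1)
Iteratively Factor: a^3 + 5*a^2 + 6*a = (a)*(a^2 + 5*a + 6) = a*(a + 2)*(a + 3)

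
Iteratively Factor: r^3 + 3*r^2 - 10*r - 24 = (r + 2)*(r^2 + r - 12) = (r + 2)*(r + 4)*(r - 3)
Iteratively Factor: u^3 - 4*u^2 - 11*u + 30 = (u + 3)*(u^2 - 7*u + 10) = (u - 5)*(u + 3)*(u - 2)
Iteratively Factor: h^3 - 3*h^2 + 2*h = (h - 2)*(h^2 - h) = (h - 2)*(h - 1)*(h)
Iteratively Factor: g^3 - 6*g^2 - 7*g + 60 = (g - 4)*(g^2 - 2*g - 15) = (g - 5)*(g - 4)*(g + 3)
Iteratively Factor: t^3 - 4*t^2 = (t)*(t^2 - 4*t) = t*(t - 4)*(t)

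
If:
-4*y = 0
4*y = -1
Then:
No Solution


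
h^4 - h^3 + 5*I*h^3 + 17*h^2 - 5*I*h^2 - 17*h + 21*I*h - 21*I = (h - 1)*(h - 3*I)*(h + I)*(h + 7*I)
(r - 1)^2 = r^2 - 2*r + 1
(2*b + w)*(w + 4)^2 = 2*b*w^2 + 16*b*w + 32*b + w^3 + 8*w^2 + 16*w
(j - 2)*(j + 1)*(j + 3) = j^3 + 2*j^2 - 5*j - 6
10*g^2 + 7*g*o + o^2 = (2*g + o)*(5*g + o)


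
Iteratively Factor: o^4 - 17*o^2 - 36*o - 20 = (o + 2)*(o^3 - 2*o^2 - 13*o - 10) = (o - 5)*(o + 2)*(o^2 + 3*o + 2) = (o - 5)*(o + 1)*(o + 2)*(o + 2)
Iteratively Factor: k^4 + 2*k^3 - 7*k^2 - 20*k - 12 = (k + 2)*(k^3 - 7*k - 6) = (k - 3)*(k + 2)*(k^2 + 3*k + 2) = (k - 3)*(k + 1)*(k + 2)*(k + 2)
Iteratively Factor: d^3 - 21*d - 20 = (d - 5)*(d^2 + 5*d + 4) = (d - 5)*(d + 1)*(d + 4)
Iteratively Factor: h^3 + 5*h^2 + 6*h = (h + 3)*(h^2 + 2*h) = (h + 2)*(h + 3)*(h)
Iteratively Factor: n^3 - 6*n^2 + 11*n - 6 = (n - 1)*(n^2 - 5*n + 6) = (n - 2)*(n - 1)*(n - 3)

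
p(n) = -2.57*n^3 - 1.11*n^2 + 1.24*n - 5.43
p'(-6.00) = -263.00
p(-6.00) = 502.29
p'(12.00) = -1135.64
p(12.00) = -4591.35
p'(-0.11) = 1.39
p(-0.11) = -5.58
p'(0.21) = 0.43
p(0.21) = -5.24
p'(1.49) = -19.18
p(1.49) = -14.55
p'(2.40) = -48.50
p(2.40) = -44.38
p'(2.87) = -68.64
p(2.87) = -71.77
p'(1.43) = -17.70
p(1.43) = -13.44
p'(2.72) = -61.84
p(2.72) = -61.99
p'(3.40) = -95.44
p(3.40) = -115.06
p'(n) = -7.71*n^2 - 2.22*n + 1.24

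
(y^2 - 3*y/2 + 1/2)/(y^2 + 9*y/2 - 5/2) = (y - 1)/(y + 5)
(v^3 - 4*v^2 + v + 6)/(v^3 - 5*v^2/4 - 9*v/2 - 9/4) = 4*(v - 2)/(4*v + 3)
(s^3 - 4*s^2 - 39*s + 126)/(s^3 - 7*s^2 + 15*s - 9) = (s^2 - s - 42)/(s^2 - 4*s + 3)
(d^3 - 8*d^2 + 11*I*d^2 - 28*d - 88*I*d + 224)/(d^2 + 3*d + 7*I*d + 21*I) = (d^2 + 4*d*(-2 + I) - 32*I)/(d + 3)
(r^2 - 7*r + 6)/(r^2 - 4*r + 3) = (r - 6)/(r - 3)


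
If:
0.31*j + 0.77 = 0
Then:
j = -2.48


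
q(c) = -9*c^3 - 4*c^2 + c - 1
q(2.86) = -241.40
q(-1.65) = 26.89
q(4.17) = -718.99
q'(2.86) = -242.73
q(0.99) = -12.66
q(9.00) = -6877.00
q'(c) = -27*c^2 - 8*c + 1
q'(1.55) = -76.27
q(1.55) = -42.57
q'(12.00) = -3983.00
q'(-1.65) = -59.31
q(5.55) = -1657.24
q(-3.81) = 434.88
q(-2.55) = 119.67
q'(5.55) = -875.07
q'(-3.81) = -360.45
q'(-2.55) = -154.17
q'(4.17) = -501.86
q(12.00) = -16117.00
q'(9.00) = -2258.00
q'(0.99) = -33.38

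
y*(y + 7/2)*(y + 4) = y^3 + 15*y^2/2 + 14*y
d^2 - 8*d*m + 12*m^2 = (d - 6*m)*(d - 2*m)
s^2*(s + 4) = s^3 + 4*s^2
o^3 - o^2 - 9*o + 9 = (o - 3)*(o - 1)*(o + 3)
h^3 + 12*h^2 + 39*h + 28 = (h + 1)*(h + 4)*(h + 7)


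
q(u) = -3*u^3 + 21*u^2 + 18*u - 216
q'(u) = -9*u^2 + 42*u + 18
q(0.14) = -213.08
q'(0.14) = 23.70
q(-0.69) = -217.44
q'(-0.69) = -15.26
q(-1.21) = -201.72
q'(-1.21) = -46.00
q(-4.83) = 525.00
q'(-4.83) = -394.82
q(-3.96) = 228.33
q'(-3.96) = -289.45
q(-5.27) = 711.46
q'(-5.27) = -453.30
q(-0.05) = -216.85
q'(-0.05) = 15.88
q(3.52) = -23.28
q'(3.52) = 54.33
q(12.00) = -2160.00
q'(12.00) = -774.00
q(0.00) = -216.00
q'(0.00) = 18.00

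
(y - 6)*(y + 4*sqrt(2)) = y^2 - 6*y + 4*sqrt(2)*y - 24*sqrt(2)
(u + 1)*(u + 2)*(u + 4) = u^3 + 7*u^2 + 14*u + 8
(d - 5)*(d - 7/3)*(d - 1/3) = d^3 - 23*d^2/3 + 127*d/9 - 35/9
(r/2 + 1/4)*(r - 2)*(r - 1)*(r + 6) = r^4/2 + 7*r^3/4 - 29*r^2/4 + 2*r + 3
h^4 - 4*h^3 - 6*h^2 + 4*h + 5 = (h - 5)*(h - 1)*(h + 1)^2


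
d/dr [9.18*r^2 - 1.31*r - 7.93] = 18.36*r - 1.31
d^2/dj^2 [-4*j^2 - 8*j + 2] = -8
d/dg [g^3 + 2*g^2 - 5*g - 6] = 3*g^2 + 4*g - 5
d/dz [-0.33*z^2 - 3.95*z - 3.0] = -0.66*z - 3.95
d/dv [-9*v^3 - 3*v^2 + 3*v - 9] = -27*v^2 - 6*v + 3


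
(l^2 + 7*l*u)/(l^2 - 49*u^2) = l/(l - 7*u)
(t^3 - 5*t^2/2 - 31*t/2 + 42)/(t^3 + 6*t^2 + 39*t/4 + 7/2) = 2*(2*t^3 - 5*t^2 - 31*t + 84)/(4*t^3 + 24*t^2 + 39*t + 14)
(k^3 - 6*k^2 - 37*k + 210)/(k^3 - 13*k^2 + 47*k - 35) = (k + 6)/(k - 1)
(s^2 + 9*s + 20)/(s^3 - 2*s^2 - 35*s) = (s + 4)/(s*(s - 7))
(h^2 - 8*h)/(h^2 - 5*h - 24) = h/(h + 3)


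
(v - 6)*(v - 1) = v^2 - 7*v + 6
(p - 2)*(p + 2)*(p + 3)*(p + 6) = p^4 + 9*p^3 + 14*p^2 - 36*p - 72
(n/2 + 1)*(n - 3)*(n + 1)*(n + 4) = n^4/2 + 2*n^3 - 7*n^2/2 - 17*n - 12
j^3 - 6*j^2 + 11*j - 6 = (j - 3)*(j - 2)*(j - 1)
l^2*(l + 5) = l^3 + 5*l^2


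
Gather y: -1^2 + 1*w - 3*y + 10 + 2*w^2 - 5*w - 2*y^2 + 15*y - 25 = 2*w^2 - 4*w - 2*y^2 + 12*y - 16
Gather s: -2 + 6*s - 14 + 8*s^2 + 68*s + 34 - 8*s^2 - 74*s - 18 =0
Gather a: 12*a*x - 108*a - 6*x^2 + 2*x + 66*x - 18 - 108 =a*(12*x - 108) - 6*x^2 + 68*x - 126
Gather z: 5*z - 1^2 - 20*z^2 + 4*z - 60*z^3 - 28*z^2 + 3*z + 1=-60*z^3 - 48*z^2 + 12*z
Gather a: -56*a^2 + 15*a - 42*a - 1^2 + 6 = -56*a^2 - 27*a + 5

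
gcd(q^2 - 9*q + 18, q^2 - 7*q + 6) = q - 6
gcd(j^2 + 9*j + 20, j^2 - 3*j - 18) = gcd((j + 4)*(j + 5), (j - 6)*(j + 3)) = 1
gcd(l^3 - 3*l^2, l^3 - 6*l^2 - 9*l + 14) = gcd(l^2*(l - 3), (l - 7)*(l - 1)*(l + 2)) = 1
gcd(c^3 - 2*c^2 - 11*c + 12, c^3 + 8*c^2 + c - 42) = c + 3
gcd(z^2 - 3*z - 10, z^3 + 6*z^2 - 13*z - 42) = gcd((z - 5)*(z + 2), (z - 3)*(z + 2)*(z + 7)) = z + 2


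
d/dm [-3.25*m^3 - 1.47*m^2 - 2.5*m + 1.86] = -9.75*m^2 - 2.94*m - 2.5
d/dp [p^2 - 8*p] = 2*p - 8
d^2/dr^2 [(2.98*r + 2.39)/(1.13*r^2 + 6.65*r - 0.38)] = ((2.26*r + 6.65)*(2.98*r + 2.39)*(4.52*r + 13.3) - (20.2044*r + 45.0354)*(1.13*r^2 + 6.65*r - 0.38))/(1.13*r^2 + 6.65*r - 0.38)^3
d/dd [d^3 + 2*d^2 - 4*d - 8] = 3*d^2 + 4*d - 4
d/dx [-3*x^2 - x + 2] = -6*x - 1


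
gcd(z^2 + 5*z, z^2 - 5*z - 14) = 1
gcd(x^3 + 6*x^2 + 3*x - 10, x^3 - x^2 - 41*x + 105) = 1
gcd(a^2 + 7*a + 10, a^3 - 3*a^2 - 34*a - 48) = a + 2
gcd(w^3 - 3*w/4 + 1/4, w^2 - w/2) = w - 1/2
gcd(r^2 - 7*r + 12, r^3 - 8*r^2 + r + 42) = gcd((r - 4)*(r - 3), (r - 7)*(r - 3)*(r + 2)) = r - 3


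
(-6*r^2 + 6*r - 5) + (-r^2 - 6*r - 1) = -7*r^2 - 6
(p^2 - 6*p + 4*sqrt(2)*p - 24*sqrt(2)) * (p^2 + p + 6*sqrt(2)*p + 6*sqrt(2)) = p^4 - 5*p^3 + 10*sqrt(2)*p^3 - 50*sqrt(2)*p^2 + 42*p^2 - 240*p - 60*sqrt(2)*p - 288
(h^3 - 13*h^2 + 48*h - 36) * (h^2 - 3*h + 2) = h^5 - 16*h^4 + 89*h^3 - 206*h^2 + 204*h - 72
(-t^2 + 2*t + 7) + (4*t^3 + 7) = 4*t^3 - t^2 + 2*t + 14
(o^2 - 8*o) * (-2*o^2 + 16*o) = -2*o^4 + 32*o^3 - 128*o^2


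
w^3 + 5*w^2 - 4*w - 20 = (w - 2)*(w + 2)*(w + 5)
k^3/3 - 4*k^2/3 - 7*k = k*(k/3 + 1)*(k - 7)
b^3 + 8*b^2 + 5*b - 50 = (b - 2)*(b + 5)^2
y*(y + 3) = y^2 + 3*y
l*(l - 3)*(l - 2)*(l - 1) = l^4 - 6*l^3 + 11*l^2 - 6*l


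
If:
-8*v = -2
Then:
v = 1/4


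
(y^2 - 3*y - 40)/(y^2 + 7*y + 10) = (y - 8)/(y + 2)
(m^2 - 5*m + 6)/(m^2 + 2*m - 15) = (m - 2)/(m + 5)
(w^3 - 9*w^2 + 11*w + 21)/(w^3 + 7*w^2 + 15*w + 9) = (w^2 - 10*w + 21)/(w^2 + 6*w + 9)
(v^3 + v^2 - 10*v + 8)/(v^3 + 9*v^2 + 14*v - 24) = (v - 2)/(v + 6)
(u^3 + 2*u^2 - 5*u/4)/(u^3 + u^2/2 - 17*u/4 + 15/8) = 2*u/(2*u - 3)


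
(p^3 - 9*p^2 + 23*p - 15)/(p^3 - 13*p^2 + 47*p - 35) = (p - 3)/(p - 7)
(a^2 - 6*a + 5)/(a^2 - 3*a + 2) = (a - 5)/(a - 2)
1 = 1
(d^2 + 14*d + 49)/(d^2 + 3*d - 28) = (d + 7)/(d - 4)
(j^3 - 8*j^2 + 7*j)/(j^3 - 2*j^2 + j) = (j - 7)/(j - 1)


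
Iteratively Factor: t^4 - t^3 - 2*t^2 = (t - 2)*(t^3 + t^2) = (t - 2)*(t + 1)*(t^2) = t*(t - 2)*(t + 1)*(t)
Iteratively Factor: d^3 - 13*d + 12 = (d - 1)*(d^2 + d - 12) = (d - 1)*(d + 4)*(d - 3)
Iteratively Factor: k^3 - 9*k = (k + 3)*(k^2 - 3*k) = (k - 3)*(k + 3)*(k)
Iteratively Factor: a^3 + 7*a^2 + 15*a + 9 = (a + 3)*(a^2 + 4*a + 3) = (a + 1)*(a + 3)*(a + 3)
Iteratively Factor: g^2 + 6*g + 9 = (g + 3)*(g + 3)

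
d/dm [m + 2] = 1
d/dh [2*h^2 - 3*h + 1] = 4*h - 3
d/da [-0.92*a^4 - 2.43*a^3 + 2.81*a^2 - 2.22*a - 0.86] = -3.68*a^3 - 7.29*a^2 + 5.62*a - 2.22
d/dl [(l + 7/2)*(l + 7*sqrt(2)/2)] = 2*l + 7/2 + 7*sqrt(2)/2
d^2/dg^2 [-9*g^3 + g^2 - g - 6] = 2 - 54*g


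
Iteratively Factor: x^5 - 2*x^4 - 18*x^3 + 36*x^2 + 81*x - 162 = (x + 3)*(x^4 - 5*x^3 - 3*x^2 + 45*x - 54) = (x - 2)*(x + 3)*(x^3 - 3*x^2 - 9*x + 27) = (x - 3)*(x - 2)*(x + 3)*(x^2 - 9) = (x - 3)^2*(x - 2)*(x + 3)*(x + 3)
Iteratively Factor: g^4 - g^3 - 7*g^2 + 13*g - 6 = (g - 1)*(g^3 - 7*g + 6) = (g - 2)*(g - 1)*(g^2 + 2*g - 3) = (g - 2)*(g - 1)*(g + 3)*(g - 1)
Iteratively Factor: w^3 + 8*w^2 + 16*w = (w + 4)*(w^2 + 4*w) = w*(w + 4)*(w + 4)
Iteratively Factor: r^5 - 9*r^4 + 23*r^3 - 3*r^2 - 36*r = (r - 4)*(r^4 - 5*r^3 + 3*r^2 + 9*r) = (r - 4)*(r - 3)*(r^3 - 2*r^2 - 3*r) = r*(r - 4)*(r - 3)*(r^2 - 2*r - 3) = r*(r - 4)*(r - 3)*(r + 1)*(r - 3)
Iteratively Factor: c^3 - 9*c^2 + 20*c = (c - 5)*(c^2 - 4*c) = c*(c - 5)*(c - 4)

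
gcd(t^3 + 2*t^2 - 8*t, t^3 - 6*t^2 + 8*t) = t^2 - 2*t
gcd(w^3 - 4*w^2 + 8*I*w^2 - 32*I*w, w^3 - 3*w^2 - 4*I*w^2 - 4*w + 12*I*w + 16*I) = w - 4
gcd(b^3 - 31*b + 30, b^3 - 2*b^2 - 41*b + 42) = b^2 + 5*b - 6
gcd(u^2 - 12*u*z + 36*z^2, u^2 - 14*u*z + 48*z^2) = -u + 6*z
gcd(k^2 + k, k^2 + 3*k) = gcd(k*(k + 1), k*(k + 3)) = k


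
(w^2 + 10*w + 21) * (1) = w^2 + 10*w + 21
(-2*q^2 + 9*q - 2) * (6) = -12*q^2 + 54*q - 12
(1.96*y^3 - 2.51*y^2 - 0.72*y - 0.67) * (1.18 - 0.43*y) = -0.8428*y^4 + 3.3921*y^3 - 2.6522*y^2 - 0.5615*y - 0.7906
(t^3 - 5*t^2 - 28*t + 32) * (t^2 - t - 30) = t^5 - 6*t^4 - 53*t^3 + 210*t^2 + 808*t - 960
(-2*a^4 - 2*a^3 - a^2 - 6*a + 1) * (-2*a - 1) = 4*a^5 + 6*a^4 + 4*a^3 + 13*a^2 + 4*a - 1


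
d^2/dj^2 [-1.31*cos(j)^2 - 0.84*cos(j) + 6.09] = 0.84*cos(j) + 2.62*cos(2*j)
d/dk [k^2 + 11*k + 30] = 2*k + 11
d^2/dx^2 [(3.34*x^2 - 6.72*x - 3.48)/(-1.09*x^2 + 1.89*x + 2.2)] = (2.20659600000003*x^3 - 23.248392*x^2 + 53.672472*x - 46.662824)/(1.295029*x^6 - 6.736527*x^5 + 3.839307*x^4 + 20.442051*x^3 - 7.74906*x^2 - 27.4428*x - 10.648)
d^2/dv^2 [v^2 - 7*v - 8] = 2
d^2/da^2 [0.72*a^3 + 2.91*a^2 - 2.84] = 4.32*a + 5.82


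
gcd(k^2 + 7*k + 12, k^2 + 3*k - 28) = 1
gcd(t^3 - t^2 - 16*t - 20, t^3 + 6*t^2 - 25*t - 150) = t - 5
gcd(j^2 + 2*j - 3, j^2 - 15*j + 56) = 1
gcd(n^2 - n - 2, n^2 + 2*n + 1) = n + 1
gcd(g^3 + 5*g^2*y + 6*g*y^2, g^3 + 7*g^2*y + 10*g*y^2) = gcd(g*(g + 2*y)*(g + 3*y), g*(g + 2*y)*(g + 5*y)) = g^2 + 2*g*y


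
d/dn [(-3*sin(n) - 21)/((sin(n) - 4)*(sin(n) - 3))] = 3*(sin(n)^2 + 14*sin(n) - 61)*cos(n)/((sin(n) - 4)^2*(sin(n) - 3)^2)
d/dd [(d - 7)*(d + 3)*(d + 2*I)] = 3*d^2 + 4*d*(-2 + I) - 21 - 8*I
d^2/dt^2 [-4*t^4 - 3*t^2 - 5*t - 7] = -48*t^2 - 6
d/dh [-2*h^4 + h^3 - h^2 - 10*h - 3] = -8*h^3 + 3*h^2 - 2*h - 10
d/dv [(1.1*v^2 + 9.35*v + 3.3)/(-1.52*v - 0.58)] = (-1.672*v^2 - 1.276*v - 0.406999999999999)/(2.3104*v^2 + 1.7632*v + 0.3364)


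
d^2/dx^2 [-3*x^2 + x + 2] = -6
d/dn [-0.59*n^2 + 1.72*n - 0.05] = 1.72 - 1.18*n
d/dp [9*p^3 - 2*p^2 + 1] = p*(27*p - 4)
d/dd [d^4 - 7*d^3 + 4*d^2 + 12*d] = 4*d^3 - 21*d^2 + 8*d + 12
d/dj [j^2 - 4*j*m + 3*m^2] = 2*j - 4*m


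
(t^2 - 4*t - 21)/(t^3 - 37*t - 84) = 1/(t + 4)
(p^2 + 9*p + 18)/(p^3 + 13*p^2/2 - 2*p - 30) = 2*(p + 3)/(2*p^2 + p - 10)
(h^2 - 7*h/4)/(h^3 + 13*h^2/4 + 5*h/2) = (4*h - 7)/(4*h^2 + 13*h + 10)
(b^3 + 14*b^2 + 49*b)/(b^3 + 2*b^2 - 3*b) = (b^2 + 14*b + 49)/(b^2 + 2*b - 3)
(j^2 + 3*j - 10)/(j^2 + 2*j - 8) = (j + 5)/(j + 4)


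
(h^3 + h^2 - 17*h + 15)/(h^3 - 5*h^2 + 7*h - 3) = (h + 5)/(h - 1)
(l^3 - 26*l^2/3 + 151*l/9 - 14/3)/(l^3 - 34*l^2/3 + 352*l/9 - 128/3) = (9*l^2 - 24*l + 7)/(9*l^2 - 48*l + 64)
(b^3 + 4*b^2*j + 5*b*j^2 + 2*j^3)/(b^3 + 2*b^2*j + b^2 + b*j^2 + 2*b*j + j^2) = (b + 2*j)/(b + 1)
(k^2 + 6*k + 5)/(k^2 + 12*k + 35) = (k + 1)/(k + 7)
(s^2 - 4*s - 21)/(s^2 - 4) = (s^2 - 4*s - 21)/(s^2 - 4)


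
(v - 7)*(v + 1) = v^2 - 6*v - 7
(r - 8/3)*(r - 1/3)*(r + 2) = r^3 - r^2 - 46*r/9 + 16/9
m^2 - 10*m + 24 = (m - 6)*(m - 4)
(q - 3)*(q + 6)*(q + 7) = q^3 + 10*q^2 + 3*q - 126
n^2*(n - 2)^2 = n^4 - 4*n^3 + 4*n^2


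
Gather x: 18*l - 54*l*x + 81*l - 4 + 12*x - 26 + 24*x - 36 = 99*l + x*(36 - 54*l) - 66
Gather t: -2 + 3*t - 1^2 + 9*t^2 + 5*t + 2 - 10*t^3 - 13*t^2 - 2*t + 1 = -10*t^3 - 4*t^2 + 6*t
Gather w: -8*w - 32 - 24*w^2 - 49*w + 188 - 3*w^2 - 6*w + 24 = -27*w^2 - 63*w + 180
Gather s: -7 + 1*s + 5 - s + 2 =0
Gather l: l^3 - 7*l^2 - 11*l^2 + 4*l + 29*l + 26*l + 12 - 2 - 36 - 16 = l^3 - 18*l^2 + 59*l - 42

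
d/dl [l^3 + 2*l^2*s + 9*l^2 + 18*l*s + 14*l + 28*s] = 3*l^2 + 4*l*s + 18*l + 18*s + 14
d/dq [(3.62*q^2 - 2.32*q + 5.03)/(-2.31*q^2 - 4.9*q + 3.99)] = (-23.0972*q^2 + 52.1262*q + 15.3902)/(5.3361*q^4 + 22.638*q^3 + 5.5762*q^2 - 39.102*q + 15.9201)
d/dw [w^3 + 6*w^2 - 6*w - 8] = 3*w^2 + 12*w - 6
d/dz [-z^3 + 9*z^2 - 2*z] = -3*z^2 + 18*z - 2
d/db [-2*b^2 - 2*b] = -4*b - 2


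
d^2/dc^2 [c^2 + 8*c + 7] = 2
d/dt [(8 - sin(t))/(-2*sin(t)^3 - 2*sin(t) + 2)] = (-2*sin(t)^3 + 24*sin(t)^2 + 7)*cos(t)/(2*(sin(t)^3 + sin(t) - 1)^2)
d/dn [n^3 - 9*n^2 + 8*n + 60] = 3*n^2 - 18*n + 8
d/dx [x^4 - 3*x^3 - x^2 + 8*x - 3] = 4*x^3 - 9*x^2 - 2*x + 8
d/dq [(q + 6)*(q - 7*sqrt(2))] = 2*q - 7*sqrt(2) + 6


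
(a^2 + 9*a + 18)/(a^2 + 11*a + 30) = (a + 3)/(a + 5)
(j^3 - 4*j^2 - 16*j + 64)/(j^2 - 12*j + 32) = (j^2 - 16)/(j - 8)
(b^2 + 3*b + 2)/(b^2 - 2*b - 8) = (b + 1)/(b - 4)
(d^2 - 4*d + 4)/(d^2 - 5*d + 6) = (d - 2)/(d - 3)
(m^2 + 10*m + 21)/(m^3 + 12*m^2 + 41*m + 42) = 1/(m + 2)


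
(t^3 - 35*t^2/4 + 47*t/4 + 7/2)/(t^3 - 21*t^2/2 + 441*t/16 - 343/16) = 4*(4*t^2 - 7*t - 2)/(16*t^2 - 56*t + 49)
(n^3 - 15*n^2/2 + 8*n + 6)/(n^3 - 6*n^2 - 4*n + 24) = (n + 1/2)/(n + 2)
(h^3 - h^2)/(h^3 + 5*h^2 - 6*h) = h/(h + 6)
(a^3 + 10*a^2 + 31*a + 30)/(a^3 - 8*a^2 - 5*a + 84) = (a^2 + 7*a + 10)/(a^2 - 11*a + 28)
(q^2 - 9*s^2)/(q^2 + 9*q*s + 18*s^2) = (q - 3*s)/(q + 6*s)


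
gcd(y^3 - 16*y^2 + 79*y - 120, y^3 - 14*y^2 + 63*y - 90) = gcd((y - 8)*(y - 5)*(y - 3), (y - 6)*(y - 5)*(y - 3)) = y^2 - 8*y + 15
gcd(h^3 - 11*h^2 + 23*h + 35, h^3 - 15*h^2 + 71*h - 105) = h^2 - 12*h + 35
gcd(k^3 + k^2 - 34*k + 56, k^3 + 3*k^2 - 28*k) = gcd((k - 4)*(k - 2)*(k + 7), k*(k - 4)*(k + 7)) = k^2 + 3*k - 28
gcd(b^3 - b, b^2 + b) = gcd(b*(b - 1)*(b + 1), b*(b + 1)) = b^2 + b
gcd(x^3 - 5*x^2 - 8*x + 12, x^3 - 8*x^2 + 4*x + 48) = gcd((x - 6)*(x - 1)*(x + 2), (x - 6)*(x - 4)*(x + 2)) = x^2 - 4*x - 12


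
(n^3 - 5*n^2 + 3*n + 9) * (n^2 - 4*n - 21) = n^5 - 9*n^4 + 2*n^3 + 102*n^2 - 99*n - 189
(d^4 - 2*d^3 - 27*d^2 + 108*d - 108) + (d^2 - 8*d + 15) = d^4 - 2*d^3 - 26*d^2 + 100*d - 93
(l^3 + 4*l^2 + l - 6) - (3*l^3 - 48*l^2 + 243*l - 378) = -2*l^3 + 52*l^2 - 242*l + 372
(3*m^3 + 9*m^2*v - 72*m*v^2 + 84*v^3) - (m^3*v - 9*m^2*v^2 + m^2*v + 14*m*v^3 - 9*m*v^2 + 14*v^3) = -m^3*v + 3*m^3 + 9*m^2*v^2 + 8*m^2*v - 14*m*v^3 - 63*m*v^2 + 70*v^3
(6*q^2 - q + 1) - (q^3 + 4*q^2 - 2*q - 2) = -q^3 + 2*q^2 + q + 3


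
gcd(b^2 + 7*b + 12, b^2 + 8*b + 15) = b + 3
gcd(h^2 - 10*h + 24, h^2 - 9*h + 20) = h - 4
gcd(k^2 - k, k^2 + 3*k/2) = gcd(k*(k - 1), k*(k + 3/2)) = k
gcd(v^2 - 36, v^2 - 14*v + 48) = v - 6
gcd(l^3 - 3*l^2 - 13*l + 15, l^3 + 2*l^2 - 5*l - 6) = l + 3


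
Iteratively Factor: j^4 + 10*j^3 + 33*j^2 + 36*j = (j + 4)*(j^3 + 6*j^2 + 9*j) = j*(j + 4)*(j^2 + 6*j + 9) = j*(j + 3)*(j + 4)*(j + 3)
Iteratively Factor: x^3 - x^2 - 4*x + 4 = (x - 1)*(x^2 - 4) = (x - 1)*(x + 2)*(x - 2)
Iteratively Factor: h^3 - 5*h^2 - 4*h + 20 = (h - 2)*(h^2 - 3*h - 10) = (h - 2)*(h + 2)*(h - 5)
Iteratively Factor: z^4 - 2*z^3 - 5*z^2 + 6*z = (z - 3)*(z^3 + z^2 - 2*z) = (z - 3)*(z - 1)*(z^2 + 2*z) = (z - 3)*(z - 1)*(z + 2)*(z)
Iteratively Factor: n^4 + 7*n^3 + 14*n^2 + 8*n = (n + 1)*(n^3 + 6*n^2 + 8*n) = (n + 1)*(n + 4)*(n^2 + 2*n) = n*(n + 1)*(n + 4)*(n + 2)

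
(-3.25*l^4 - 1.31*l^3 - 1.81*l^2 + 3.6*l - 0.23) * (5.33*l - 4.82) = -17.3225*l^5 + 8.6827*l^4 - 3.3331*l^3 + 27.9122*l^2 - 18.5779*l + 1.1086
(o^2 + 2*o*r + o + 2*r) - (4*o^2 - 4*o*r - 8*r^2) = -3*o^2 + 6*o*r + o + 8*r^2 + 2*r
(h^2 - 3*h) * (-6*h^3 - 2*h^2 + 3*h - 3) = -6*h^5 + 16*h^4 + 9*h^3 - 12*h^2 + 9*h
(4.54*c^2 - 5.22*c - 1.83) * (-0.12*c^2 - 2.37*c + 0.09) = -0.5448*c^4 - 10.1334*c^3 + 12.9996*c^2 + 3.8673*c - 0.1647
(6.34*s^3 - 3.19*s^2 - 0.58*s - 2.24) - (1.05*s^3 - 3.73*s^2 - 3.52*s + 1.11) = 5.29*s^3 + 0.54*s^2 + 2.94*s - 3.35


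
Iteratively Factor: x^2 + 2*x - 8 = (x + 4)*(x - 2)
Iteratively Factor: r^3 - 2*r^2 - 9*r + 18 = (r + 3)*(r^2 - 5*r + 6) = (r - 3)*(r + 3)*(r - 2)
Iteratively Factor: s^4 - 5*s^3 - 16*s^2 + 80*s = (s)*(s^3 - 5*s^2 - 16*s + 80) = s*(s + 4)*(s^2 - 9*s + 20) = s*(s - 4)*(s + 4)*(s - 5)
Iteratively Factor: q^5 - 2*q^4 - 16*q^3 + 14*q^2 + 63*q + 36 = (q + 1)*(q^4 - 3*q^3 - 13*q^2 + 27*q + 36) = (q - 4)*(q + 1)*(q^3 + q^2 - 9*q - 9) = (q - 4)*(q + 1)*(q + 3)*(q^2 - 2*q - 3) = (q - 4)*(q + 1)^2*(q + 3)*(q - 3)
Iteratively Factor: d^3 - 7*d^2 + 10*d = (d)*(d^2 - 7*d + 10) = d*(d - 2)*(d - 5)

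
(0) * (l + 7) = 0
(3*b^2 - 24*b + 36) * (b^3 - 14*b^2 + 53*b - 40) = 3*b^5 - 66*b^4 + 531*b^3 - 1896*b^2 + 2868*b - 1440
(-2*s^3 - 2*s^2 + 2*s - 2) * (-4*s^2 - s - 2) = 8*s^5 + 10*s^4 - 2*s^3 + 10*s^2 - 2*s + 4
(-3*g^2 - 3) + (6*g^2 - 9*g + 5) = 3*g^2 - 9*g + 2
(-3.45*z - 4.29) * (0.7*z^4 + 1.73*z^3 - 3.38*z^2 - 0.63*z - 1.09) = -2.415*z^5 - 8.9715*z^4 + 4.2393*z^3 + 16.6737*z^2 + 6.4632*z + 4.6761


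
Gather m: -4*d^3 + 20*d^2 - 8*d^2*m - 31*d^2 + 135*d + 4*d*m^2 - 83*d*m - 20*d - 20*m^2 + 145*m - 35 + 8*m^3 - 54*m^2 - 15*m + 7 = -4*d^3 - 11*d^2 + 115*d + 8*m^3 + m^2*(4*d - 74) + m*(-8*d^2 - 83*d + 130) - 28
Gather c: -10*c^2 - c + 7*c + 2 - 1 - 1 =-10*c^2 + 6*c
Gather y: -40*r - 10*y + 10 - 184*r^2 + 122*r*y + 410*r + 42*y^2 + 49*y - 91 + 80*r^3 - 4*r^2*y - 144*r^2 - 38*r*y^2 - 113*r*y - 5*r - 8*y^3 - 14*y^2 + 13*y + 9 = 80*r^3 - 328*r^2 + 365*r - 8*y^3 + y^2*(28 - 38*r) + y*(-4*r^2 + 9*r + 52) - 72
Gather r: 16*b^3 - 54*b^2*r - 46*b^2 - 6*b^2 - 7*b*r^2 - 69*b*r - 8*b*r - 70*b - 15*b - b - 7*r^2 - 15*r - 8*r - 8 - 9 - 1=16*b^3 - 52*b^2 - 86*b + r^2*(-7*b - 7) + r*(-54*b^2 - 77*b - 23) - 18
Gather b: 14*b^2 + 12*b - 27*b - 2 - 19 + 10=14*b^2 - 15*b - 11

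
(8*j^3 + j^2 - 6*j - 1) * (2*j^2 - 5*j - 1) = 16*j^5 - 38*j^4 - 25*j^3 + 27*j^2 + 11*j + 1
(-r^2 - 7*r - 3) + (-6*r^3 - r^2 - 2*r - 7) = -6*r^3 - 2*r^2 - 9*r - 10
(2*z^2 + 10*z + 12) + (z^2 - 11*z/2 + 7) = 3*z^2 + 9*z/2 + 19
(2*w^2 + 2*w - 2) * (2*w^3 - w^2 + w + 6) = 4*w^5 + 2*w^4 - 4*w^3 + 16*w^2 + 10*w - 12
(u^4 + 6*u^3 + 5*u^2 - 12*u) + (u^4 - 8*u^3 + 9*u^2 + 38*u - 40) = 2*u^4 - 2*u^3 + 14*u^2 + 26*u - 40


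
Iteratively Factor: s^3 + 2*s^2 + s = (s)*(s^2 + 2*s + 1) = s*(s + 1)*(s + 1)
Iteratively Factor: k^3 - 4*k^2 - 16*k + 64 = (k - 4)*(k^2 - 16) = (k - 4)^2*(k + 4)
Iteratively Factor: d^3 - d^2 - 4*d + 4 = (d + 2)*(d^2 - 3*d + 2) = (d - 2)*(d + 2)*(d - 1)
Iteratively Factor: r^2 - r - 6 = (r + 2)*(r - 3)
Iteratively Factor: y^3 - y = (y)*(y^2 - 1) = y*(y + 1)*(y - 1)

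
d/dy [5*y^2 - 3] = 10*y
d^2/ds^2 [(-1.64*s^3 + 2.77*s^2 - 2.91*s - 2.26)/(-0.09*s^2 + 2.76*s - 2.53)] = (22.909878*s^3 - 64.816542*s^2 + 55.64091*s + 38.581258)/(0.000729*s^6 - 0.067068*s^5 + 2.118231*s^4 - 24.795288*s^3 + 59.545827*s^2 - 52.999452*s + 16.194277)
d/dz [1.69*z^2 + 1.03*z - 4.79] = 3.38*z + 1.03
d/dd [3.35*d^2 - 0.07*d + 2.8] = 6.7*d - 0.07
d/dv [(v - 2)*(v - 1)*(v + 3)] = 3*v^2 - 7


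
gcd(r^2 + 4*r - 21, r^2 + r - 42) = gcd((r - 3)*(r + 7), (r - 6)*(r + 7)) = r + 7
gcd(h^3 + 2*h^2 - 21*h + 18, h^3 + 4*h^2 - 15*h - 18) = h^2 + 3*h - 18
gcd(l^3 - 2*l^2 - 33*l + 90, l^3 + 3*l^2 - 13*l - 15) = l - 3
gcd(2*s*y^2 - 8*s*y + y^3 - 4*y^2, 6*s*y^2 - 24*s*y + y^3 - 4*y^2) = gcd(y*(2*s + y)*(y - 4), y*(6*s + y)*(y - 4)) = y^2 - 4*y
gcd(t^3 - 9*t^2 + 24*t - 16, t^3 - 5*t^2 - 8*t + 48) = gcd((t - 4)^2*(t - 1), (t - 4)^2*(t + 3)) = t^2 - 8*t + 16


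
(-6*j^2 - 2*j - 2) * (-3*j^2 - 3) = 18*j^4 + 6*j^3 + 24*j^2 + 6*j + 6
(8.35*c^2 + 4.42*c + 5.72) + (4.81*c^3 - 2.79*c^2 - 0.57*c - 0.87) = 4.81*c^3 + 5.56*c^2 + 3.85*c + 4.85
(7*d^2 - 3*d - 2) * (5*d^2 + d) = 35*d^4 - 8*d^3 - 13*d^2 - 2*d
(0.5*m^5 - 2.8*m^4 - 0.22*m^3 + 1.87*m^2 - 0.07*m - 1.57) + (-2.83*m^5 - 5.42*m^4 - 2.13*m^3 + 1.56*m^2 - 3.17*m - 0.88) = -2.33*m^5 - 8.22*m^4 - 2.35*m^3 + 3.43*m^2 - 3.24*m - 2.45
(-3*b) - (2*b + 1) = -5*b - 1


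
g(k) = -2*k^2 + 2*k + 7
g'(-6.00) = 26.00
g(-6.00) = -77.00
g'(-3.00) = 14.00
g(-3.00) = -17.00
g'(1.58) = -4.32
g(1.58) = 5.17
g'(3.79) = -13.16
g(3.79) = -14.15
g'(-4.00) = 18.00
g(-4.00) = -33.00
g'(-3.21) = 14.84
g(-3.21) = -20.03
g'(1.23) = -2.92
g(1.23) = 6.43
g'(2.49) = -7.96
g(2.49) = -0.42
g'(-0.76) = 5.04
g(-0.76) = 4.32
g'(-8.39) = 35.56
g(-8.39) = -150.56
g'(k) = 2 - 4*k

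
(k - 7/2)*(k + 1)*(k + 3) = k^3 + k^2/2 - 11*k - 21/2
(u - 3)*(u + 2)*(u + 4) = u^3 + 3*u^2 - 10*u - 24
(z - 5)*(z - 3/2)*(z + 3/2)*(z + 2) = z^4 - 3*z^3 - 49*z^2/4 + 27*z/4 + 45/2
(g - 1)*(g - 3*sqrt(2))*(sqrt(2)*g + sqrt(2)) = sqrt(2)*g^3 - 6*g^2 - sqrt(2)*g + 6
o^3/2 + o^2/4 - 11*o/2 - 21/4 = (o/2 + 1/2)*(o - 7/2)*(o + 3)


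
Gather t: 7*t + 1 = 7*t + 1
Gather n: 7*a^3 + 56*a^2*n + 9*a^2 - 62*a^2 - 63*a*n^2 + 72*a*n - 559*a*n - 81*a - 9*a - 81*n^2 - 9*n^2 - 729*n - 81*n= 7*a^3 - 53*a^2 - 90*a + n^2*(-63*a - 90) + n*(56*a^2 - 487*a - 810)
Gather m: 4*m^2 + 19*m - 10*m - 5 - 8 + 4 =4*m^2 + 9*m - 9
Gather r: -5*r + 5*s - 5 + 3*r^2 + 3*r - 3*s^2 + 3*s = 3*r^2 - 2*r - 3*s^2 + 8*s - 5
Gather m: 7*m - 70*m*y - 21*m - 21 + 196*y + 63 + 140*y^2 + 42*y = m*(-70*y - 14) + 140*y^2 + 238*y + 42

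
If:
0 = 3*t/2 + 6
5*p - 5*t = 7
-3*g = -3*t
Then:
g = -4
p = -13/5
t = -4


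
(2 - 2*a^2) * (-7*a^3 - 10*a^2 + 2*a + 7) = 14*a^5 + 20*a^4 - 18*a^3 - 34*a^2 + 4*a + 14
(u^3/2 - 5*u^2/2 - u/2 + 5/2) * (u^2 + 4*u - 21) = u^5/2 - u^4/2 - 21*u^3 + 53*u^2 + 41*u/2 - 105/2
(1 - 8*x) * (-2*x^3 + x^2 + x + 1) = 16*x^4 - 10*x^3 - 7*x^2 - 7*x + 1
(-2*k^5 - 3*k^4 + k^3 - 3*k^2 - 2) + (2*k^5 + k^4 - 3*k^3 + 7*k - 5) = -2*k^4 - 2*k^3 - 3*k^2 + 7*k - 7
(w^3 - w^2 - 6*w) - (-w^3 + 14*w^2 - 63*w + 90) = 2*w^3 - 15*w^2 + 57*w - 90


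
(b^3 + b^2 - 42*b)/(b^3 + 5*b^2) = (b^2 + b - 42)/(b*(b + 5))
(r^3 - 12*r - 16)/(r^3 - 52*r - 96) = (-r^3 + 12*r + 16)/(-r^3 + 52*r + 96)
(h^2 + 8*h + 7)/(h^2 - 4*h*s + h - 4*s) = (-h - 7)/(-h + 4*s)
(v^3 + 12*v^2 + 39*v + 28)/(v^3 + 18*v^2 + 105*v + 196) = (v + 1)/(v + 7)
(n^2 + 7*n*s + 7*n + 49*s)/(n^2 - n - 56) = (n + 7*s)/(n - 8)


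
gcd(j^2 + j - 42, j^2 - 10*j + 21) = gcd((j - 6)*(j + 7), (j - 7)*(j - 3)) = 1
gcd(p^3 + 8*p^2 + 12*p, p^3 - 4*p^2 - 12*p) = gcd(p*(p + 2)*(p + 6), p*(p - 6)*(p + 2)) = p^2 + 2*p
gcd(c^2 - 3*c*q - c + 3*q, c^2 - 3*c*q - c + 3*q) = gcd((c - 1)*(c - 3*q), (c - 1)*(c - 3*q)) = -c^2 + 3*c*q + c - 3*q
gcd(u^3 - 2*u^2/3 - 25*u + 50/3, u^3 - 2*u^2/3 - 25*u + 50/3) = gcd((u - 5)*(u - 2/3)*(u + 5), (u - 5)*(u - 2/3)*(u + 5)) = u^3 - 2*u^2/3 - 25*u + 50/3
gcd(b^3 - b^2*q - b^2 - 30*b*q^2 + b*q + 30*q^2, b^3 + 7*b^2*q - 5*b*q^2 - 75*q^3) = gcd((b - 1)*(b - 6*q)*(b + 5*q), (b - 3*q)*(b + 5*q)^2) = b + 5*q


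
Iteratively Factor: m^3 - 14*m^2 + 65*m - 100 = (m - 4)*(m^2 - 10*m + 25) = (m - 5)*(m - 4)*(m - 5)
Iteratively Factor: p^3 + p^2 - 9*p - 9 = (p - 3)*(p^2 + 4*p + 3) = (p - 3)*(p + 1)*(p + 3)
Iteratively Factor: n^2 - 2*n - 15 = (n - 5)*(n + 3)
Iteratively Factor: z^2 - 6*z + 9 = (z - 3)*(z - 3)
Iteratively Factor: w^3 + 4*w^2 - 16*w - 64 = (w + 4)*(w^2 - 16) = (w + 4)^2*(w - 4)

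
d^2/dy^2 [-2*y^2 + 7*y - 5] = -4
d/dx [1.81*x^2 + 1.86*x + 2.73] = 3.62*x + 1.86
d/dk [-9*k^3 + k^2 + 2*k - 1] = -27*k^2 + 2*k + 2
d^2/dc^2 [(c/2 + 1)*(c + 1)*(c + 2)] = 3*c + 5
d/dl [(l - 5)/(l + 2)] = 7/(l + 2)^2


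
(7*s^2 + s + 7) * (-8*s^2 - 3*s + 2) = -56*s^4 - 29*s^3 - 45*s^2 - 19*s + 14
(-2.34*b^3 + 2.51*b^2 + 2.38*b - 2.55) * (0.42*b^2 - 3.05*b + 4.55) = -0.9828*b^5 + 8.1912*b^4 - 17.3029*b^3 + 3.0905*b^2 + 18.6065*b - 11.6025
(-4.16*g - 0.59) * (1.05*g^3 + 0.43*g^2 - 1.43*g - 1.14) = -4.368*g^4 - 2.4083*g^3 + 5.6951*g^2 + 5.5861*g + 0.6726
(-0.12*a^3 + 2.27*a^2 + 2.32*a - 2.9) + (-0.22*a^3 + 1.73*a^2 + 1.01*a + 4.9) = -0.34*a^3 + 4.0*a^2 + 3.33*a + 2.0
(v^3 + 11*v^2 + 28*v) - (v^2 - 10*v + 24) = v^3 + 10*v^2 + 38*v - 24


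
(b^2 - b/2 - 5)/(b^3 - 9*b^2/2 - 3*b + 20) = 1/(b - 4)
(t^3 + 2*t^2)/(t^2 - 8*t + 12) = t^2*(t + 2)/(t^2 - 8*t + 12)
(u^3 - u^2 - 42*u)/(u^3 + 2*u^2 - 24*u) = (u - 7)/(u - 4)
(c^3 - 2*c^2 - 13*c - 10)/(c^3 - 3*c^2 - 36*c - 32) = (c^2 - 3*c - 10)/(c^2 - 4*c - 32)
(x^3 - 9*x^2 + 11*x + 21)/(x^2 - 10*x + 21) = x + 1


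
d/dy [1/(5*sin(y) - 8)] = -5*cos(y)/(5*sin(y) - 8)^2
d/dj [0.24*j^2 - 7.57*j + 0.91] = 0.48*j - 7.57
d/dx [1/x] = -1/x^2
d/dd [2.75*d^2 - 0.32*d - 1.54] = 5.5*d - 0.32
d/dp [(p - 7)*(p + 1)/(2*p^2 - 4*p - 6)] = 2/(p^2 - 6*p + 9)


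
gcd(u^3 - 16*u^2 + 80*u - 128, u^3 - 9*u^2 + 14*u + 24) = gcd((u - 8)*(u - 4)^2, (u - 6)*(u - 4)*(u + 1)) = u - 4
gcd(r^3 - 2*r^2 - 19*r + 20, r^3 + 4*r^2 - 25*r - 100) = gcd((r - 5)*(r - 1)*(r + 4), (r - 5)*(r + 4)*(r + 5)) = r^2 - r - 20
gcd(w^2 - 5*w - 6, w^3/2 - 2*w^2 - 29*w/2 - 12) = w + 1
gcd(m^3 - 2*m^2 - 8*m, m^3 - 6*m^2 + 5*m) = m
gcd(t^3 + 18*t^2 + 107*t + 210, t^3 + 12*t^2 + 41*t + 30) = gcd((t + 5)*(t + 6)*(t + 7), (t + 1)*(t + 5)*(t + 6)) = t^2 + 11*t + 30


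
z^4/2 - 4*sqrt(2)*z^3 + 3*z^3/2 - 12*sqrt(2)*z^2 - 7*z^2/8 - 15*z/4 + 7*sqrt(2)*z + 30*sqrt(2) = (z/2 + 1)*(z - 3/2)*(z + 5/2)*(z - 8*sqrt(2))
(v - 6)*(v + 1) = v^2 - 5*v - 6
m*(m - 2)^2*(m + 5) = m^4 + m^3 - 16*m^2 + 20*m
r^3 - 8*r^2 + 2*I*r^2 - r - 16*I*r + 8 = (r - 8)*(r + I)^2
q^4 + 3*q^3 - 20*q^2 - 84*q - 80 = (q - 5)*(q + 2)^2*(q + 4)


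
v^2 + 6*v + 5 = (v + 1)*(v + 5)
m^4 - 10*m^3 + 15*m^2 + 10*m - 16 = (m - 8)*(m - 2)*(m - 1)*(m + 1)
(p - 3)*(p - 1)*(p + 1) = p^3 - 3*p^2 - p + 3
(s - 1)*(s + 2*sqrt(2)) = s^2 - s + 2*sqrt(2)*s - 2*sqrt(2)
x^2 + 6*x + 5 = (x + 1)*(x + 5)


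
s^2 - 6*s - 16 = (s - 8)*(s + 2)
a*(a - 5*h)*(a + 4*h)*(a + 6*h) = a^4 + 5*a^3*h - 26*a^2*h^2 - 120*a*h^3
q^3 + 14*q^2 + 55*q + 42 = (q + 1)*(q + 6)*(q + 7)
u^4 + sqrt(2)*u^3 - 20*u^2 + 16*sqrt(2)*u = u*(u - 2*sqrt(2))*(u - sqrt(2))*(u + 4*sqrt(2))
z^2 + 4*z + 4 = (z + 2)^2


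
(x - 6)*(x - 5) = x^2 - 11*x + 30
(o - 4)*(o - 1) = o^2 - 5*o + 4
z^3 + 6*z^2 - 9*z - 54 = (z - 3)*(z + 3)*(z + 6)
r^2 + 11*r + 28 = (r + 4)*(r + 7)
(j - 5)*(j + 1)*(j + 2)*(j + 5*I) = j^4 - 2*j^3 + 5*I*j^3 - 13*j^2 - 10*I*j^2 - 10*j - 65*I*j - 50*I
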